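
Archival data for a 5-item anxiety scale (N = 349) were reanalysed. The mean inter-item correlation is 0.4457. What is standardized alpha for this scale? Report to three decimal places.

Standardized α = k·r̄ / (1 + (k−1)·r̄) = 5 × 0.4457 / (1 + 4 × 0.4457)
  = 2.2285 / 2.7828 = 0.801

α = 0.801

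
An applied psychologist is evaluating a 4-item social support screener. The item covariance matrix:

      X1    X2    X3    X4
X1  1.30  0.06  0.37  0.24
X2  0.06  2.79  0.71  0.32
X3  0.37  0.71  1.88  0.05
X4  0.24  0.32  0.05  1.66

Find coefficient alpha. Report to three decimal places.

coefficient alpha = 0.419

ΣVar(i) = 1.30 + 2.79 + 1.88 + 1.66 = 7.63
Sum of off-diagonal covariances = 1.75
σ²_T = 7.63 + 2 × 1.75 = 11.13
α = (k/(k−1))·(1 − ΣVar(i)/σ²_T) = (4/3)·(1 − 7.63/11.13) = 0.419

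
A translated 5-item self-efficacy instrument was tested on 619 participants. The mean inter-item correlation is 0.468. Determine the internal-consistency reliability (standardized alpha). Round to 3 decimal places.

Standardized α = k·r̄ / (1 + (k−1)·r̄) = 5 × 0.468 / (1 + 4 × 0.468)
  = 2.3400 / 2.8720 = 0.815

α = 0.815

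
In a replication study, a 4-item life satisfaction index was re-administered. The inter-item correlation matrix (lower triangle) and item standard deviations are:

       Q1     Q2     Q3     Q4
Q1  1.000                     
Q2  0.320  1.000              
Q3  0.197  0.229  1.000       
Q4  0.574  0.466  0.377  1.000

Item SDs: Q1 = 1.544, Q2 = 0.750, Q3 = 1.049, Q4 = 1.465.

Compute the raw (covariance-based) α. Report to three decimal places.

α = 0.684

Σσ²ᵢ = 1.544² + 0.750² + 1.049² + 1.465² = 6.1931
Covariances σ_ij = r_ij · s_i · s_j:
  σ(Q1,Q2) = 0.320 × 1.544 × 0.750 = 0.3706
  σ(Q1,Q3) = 0.197 × 1.544 × 1.049 = 0.3191
  σ(Q1,Q4) = 0.574 × 1.544 × 1.465 = 1.2984
  σ(Q2,Q3) = 0.229 × 0.750 × 1.049 = 0.1802
  σ(Q2,Q4) = 0.466 × 0.750 × 1.465 = 0.5120
  σ(Q3,Q4) = 0.377 × 1.049 × 1.465 = 0.5794
σ²_T = Σσ²ᵢ + 2·Σσ_ij = 6.1931 + 2 × 3.2597 = 12.7125
α = (4/3)·(1 − 6.1931/12.7125) = 0.684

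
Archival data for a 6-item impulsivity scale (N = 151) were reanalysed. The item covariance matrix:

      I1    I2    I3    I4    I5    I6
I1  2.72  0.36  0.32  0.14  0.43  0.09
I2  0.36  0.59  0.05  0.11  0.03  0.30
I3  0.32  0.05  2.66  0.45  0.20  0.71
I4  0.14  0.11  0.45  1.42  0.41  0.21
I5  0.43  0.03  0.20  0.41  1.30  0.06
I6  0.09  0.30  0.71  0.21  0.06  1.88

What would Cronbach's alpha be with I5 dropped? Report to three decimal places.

Remaining items: I1, I2, I3, I4, I6 (k = 5).
sum of item variances = 2.72 + 0.59 + 2.66 + 1.42 + 1.88 = 9.27
Var(T) = 9.27 + 2 × 2.74 = 14.75
α (item deleted) = (5/4)·(1 − 9.27/14.75) = 0.464

Cronbach's alpha = 0.464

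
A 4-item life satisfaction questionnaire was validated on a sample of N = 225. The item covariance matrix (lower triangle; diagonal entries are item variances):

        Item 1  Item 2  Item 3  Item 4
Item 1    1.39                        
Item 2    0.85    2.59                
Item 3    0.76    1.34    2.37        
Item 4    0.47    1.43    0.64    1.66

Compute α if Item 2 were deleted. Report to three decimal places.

Remaining items: Item 1, Item 3, Item 4 (k = 3).
ΣVar(i) = 1.39 + 2.37 + 1.66 = 5.42
total variance = 5.42 + 2 × 1.87 = 9.16
α (item deleted) = (3/2)·(1 − 5.42/9.16) = 0.612

α = 0.612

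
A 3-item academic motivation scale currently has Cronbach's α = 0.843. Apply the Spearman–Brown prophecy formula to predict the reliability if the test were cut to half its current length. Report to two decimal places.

Length factor m = 1/2
α' = m·α / (1 − (1−m)·α)
   = 1/2 × 0.843 / (1 − (1 − 1/2) × 0.843)
   = 0.4215 / 0.5785 = 0.73

predicted reliability = 0.73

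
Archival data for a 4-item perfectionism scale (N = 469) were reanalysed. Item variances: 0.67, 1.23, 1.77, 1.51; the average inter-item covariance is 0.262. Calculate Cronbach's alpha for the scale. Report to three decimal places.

Σσ²ᵢ = 0.67 + 1.23 + 1.77 + 1.51 = 5.18
Sum of the 6 distinct covariances = 6 × 0.262 = 1.572
σ²_total = Σσ²ᵢ + 2·Σcov = 5.18 + 2 × 1.572 = 8.324
α = (4/3)·(1 − 5.18/8.324) = 0.504

α = 0.504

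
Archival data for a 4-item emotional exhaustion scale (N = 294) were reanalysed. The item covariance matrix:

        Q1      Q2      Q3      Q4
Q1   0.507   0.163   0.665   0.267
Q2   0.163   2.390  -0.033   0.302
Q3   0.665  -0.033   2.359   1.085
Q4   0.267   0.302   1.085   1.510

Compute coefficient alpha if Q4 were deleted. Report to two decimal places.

α = 0.35

Remaining items: Q1, Q2, Q3 (k = 3).
sum of item variances = 0.507 + 2.390 + 2.359 = 5.256
Var(T) = 5.256 + 2 × 0.795 = 6.846
α (item deleted) = (3/2)·(1 − 5.256/6.846) = 0.35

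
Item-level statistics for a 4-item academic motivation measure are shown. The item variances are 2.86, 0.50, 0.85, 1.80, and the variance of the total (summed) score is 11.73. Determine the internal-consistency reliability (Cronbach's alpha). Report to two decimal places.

Σσ²ᵢ = 2.86 + 0.50 + 0.85 + 1.80 = 6.01
α = (k/(k−1))·(1 − Σσ²ᵢ/σ²_total) = (4/3)·(1 − 6.01/11.73) = 0.65

α = 0.65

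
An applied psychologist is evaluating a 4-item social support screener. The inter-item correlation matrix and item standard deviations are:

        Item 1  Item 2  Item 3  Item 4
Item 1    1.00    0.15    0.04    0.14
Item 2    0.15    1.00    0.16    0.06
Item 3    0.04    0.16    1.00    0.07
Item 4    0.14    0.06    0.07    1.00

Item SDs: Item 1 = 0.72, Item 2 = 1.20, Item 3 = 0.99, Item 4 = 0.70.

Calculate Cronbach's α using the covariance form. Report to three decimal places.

Σσ²ᵢ = 0.72² + 1.20² + 0.99² + 0.70² = 3.4285
Covariances σ_ij = r_ij · s_i · s_j:
  σ(Item 1,Item 2) = 0.15 × 0.72 × 1.20 = 0.1296
  σ(Item 1,Item 3) = 0.04 × 0.72 × 0.99 = 0.0285
  σ(Item 1,Item 4) = 0.14 × 0.72 × 0.70 = 0.0706
  σ(Item 2,Item 3) = 0.16 × 1.20 × 0.99 = 0.1901
  σ(Item 2,Item 4) = 0.06 × 1.20 × 0.70 = 0.0504
  σ(Item 3,Item 4) = 0.07 × 0.99 × 0.70 = 0.0485
σ²_T = Σσ²ᵢ + 2·Σσ_ij = 3.4285 + 2 × 0.5177 = 4.4639
α = (4/3)·(1 − 3.4285/4.4639) = 0.309

α = 0.309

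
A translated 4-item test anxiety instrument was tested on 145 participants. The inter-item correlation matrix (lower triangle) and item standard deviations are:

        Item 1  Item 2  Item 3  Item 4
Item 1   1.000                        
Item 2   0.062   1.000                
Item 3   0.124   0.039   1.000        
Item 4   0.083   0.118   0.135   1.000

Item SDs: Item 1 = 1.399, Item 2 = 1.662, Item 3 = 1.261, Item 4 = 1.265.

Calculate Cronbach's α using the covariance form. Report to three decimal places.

Cronbach's α = 0.281

Σσ²ᵢ = 1.399² + 1.662² + 1.261² + 1.265² = 7.9098
Covariances σ_ij = r_ij · s_i · s_j:
  σ(Item 1,Item 2) = 0.062 × 1.399 × 1.662 = 0.1442
  σ(Item 1,Item 3) = 0.124 × 1.399 × 1.261 = 0.2188
  σ(Item 1,Item 4) = 0.083 × 1.399 × 1.265 = 0.1469
  σ(Item 2,Item 3) = 0.039 × 1.662 × 1.261 = 0.0817
  σ(Item 2,Item 4) = 0.118 × 1.662 × 1.265 = 0.2481
  σ(Item 3,Item 4) = 0.135 × 1.261 × 1.265 = 0.2153
σ²_T = Σσ²ᵢ + 2·Σσ_ij = 7.9098 + 2 × 1.0550 = 10.0198
α = (4/3)·(1 − 7.9098/10.0198) = 0.281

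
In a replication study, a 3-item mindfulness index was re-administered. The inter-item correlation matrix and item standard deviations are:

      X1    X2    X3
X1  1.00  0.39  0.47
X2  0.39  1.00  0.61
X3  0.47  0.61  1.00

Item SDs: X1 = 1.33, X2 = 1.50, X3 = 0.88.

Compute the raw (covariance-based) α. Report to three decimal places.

α = 0.706

Σσ²ᵢ = 1.33² + 1.50² + 0.88² = 4.7933
Covariances σ_ij = r_ij · s_i · s_j:
  σ(X1,X2) = 0.39 × 1.33 × 1.50 = 0.7781
  σ(X1,X3) = 0.47 × 1.33 × 0.88 = 0.5501
  σ(X2,X3) = 0.61 × 1.50 × 0.88 = 0.8052
σ²_T = Σσ²ᵢ + 2·Σσ_ij = 4.7933 + 2 × 2.1334 = 9.0601
α = (3/2)·(1 − 4.7933/9.0601) = 0.706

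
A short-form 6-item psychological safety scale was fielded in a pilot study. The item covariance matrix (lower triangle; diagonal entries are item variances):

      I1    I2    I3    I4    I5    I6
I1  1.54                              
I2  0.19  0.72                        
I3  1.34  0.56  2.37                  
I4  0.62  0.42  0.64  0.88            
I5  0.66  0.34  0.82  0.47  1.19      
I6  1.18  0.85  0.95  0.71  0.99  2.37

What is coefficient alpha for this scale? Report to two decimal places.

sum of item variances = 1.54 + 0.72 + 2.37 + 0.88 + 1.19 + 2.37 = 9.07
Sum of off-diagonal covariances = 10.74
σ²_T = 9.07 + 2 × 10.74 = 30.55
α = (k/(k−1))·(1 − sum of item variances/σ²_T) = (6/5)·(1 − 9.07/30.55) = 0.84

coefficient alpha = 0.84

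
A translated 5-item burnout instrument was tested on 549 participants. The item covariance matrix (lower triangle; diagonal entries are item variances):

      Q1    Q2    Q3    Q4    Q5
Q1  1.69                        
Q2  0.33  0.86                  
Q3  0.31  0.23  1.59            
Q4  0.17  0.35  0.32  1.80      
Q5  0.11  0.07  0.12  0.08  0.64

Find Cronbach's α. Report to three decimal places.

Cronbach's α = 0.486

ΣVar(i) = 1.69 + 0.86 + 1.59 + 1.80 + 0.64 = 6.58
Σ_{i<j} σ_ij = 2.09
σ²_total = 6.58 + 2 × 2.09 = 10.76
α = (k/(k−1))·(1 − ΣVar(i)/σ²_total) = (5/4)·(1 − 6.58/10.76) = 0.486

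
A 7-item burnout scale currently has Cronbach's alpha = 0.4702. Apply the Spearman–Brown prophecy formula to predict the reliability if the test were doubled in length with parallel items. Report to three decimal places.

predicted reliability = 0.640

Length factor m = 2
α' = m·α / (1 + (m−1)·α)
   = 2 × 0.4702 / (1 + (2 − 1) × 0.4702)
   = 0.9404 / 1.4702 = 0.640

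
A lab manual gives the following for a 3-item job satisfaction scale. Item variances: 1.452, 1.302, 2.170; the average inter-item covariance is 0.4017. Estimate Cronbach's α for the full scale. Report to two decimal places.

Σσᵢ² = 1.452 + 1.302 + 2.170 = 4.924
Sum of the 3 distinct covariances = 3 × 0.4017 = 1.2051
Var(T) = Σσᵢ² + 2·Σcov = 4.924 + 2 × 1.2051 = 7.3342
α = (3/2)·(1 − 4.924/7.3342) = 0.49

Cronbach's α = 0.49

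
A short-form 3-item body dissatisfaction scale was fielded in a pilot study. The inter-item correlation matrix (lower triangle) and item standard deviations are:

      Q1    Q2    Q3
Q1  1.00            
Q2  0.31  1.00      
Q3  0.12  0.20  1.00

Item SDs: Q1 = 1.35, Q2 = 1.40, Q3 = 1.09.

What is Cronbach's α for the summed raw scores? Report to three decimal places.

α = 0.451

Σσ²ᵢ = 1.35² + 1.40² + 1.09² = 4.9706
Covariances σ_ij = r_ij · s_i · s_j:
  σ(Q1,Q2) = 0.31 × 1.35 × 1.40 = 0.5859
  σ(Q1,Q3) = 0.12 × 1.35 × 1.09 = 0.1766
  σ(Q2,Q3) = 0.20 × 1.40 × 1.09 = 0.3052
σ²_T = Σσ²ᵢ + 2·Σσ_ij = 4.9706 + 2 × 1.0677 = 7.1060
α = (3/2)·(1 − 4.9706/7.1060) = 0.451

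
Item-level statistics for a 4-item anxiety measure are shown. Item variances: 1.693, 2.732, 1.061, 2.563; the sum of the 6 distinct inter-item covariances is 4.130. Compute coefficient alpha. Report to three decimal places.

ΣVar(i) = 1.693 + 2.732 + 1.061 + 2.563 = 8.049
Sum of distinct covariances = 4.130
total variance = ΣVar(i) + 2·Σcov = 8.049 + 2 × 4.130 = 16.309
α = (4/3)·(1 − 8.049/16.309) = 0.675

α = 0.675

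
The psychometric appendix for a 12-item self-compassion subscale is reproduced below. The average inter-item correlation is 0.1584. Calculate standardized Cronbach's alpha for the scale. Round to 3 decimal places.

standardized Cronbach's alpha = 0.693

Standardized α = k·r̄ / (1 + (k−1)·r̄) = 12 × 0.1584 / (1 + 11 × 0.1584)
  = 1.9008 / 2.7424 = 0.693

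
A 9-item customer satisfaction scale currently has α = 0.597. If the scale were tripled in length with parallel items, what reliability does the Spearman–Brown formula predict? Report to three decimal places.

Length factor m = 3
α' = m·α / (1 + (m−1)·α)
   = 3 × 0.597 / (1 + (3 − 1) × 0.597)
   = 1.7910 / 2.1940 = 0.816

predicted reliability = 0.816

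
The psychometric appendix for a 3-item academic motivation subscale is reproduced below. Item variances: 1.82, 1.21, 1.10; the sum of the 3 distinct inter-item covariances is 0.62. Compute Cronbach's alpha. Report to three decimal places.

sum of item variances = 1.82 + 1.21 + 1.10 = 4.13
Sum of distinct covariances = 0.62
Var(T) = sum of item variances + 2·Σcov = 4.13 + 2 × 0.62 = 5.37
α = (3/2)·(1 − 4.13/5.37) = 0.346

α = 0.346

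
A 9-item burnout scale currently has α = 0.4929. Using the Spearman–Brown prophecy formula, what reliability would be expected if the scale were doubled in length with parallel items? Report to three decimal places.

predicted reliability = 0.660

Length factor m = 2
α' = m·α / (1 + (m−1)·α)
   = 2 × 0.4929 / (1 + (2 − 1) × 0.4929)
   = 0.9858 / 1.4929 = 0.660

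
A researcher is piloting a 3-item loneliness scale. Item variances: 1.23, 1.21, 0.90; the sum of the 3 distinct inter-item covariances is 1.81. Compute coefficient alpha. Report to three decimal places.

coefficient alpha = 0.780

sum of item variances = 1.23 + 1.21 + 0.90 = 3.34
Sum of distinct covariances = 1.81
σ²_total = sum of item variances + 2·Σcov = 3.34 + 2 × 1.81 = 6.96
α = (3/2)·(1 − 3.34/6.96) = 0.780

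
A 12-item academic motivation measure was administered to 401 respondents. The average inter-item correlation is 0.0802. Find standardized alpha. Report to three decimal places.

α = 0.511

Standardized α = k·r̄ / (1 + (k−1)·r̄) = 12 × 0.0802 / (1 + 11 × 0.0802)
  = 0.9624 / 1.8822 = 0.511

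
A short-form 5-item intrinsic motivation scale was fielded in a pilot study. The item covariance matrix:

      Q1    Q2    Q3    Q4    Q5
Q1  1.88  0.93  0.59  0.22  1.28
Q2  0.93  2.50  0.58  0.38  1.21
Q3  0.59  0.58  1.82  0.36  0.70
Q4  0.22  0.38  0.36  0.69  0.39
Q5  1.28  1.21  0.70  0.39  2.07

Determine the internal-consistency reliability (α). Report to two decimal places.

Σσ²ᵢ = 1.88 + 2.50 + 1.82 + 0.69 + 2.07 = 8.96
Sum of off-diagonal covariances = 6.64
total variance = 8.96 + 2 × 6.64 = 22.24
α = (k/(k−1))·(1 − Σσ²ᵢ/total variance) = (5/4)·(1 − 8.96/22.24) = 0.75

α = 0.75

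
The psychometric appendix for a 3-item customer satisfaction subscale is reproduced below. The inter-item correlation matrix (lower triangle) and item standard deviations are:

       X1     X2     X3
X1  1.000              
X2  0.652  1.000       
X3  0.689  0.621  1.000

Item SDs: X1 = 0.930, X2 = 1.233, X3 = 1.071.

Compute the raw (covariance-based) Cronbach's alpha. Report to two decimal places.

α = 0.84

Σσ²ᵢ = 0.930² + 1.233² + 1.071² = 3.5322
Covariances σ_ij = r_ij · s_i · s_j:
  σ(X1,X2) = 0.652 × 0.930 × 1.233 = 0.7476
  σ(X1,X3) = 0.689 × 0.930 × 1.071 = 0.6863
  σ(X2,X3) = 0.621 × 1.233 × 1.071 = 0.8201
σ²_T = Σσ²ᵢ + 2·Σσ_ij = 3.5322 + 2 × 2.2540 = 8.0402
α = (3/2)·(1 − 3.5322/8.0402) = 0.84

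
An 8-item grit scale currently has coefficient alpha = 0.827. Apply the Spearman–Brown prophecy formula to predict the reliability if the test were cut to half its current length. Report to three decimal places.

Length factor m = 1/2
α' = m·α / (1 − (1−m)·α)
   = 1/2 × 0.827 / (1 − (1 − 1/2) × 0.827)
   = 0.4135 / 0.5865 = 0.705

predicted reliability = 0.705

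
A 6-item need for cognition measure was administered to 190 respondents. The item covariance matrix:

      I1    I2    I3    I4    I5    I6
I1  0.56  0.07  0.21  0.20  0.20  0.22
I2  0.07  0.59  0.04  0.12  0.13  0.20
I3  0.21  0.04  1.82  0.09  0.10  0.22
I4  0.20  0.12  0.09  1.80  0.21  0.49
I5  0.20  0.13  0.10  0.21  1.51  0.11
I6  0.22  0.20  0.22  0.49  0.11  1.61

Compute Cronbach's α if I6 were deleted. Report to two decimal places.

Remaining items: I1, I2, I3, I4, I5 (k = 5).
sum of item variances = 0.56 + 0.59 + 1.82 + 1.80 + 1.51 = 6.28
total variance = 6.28 + 2 × 1.37 = 9.02
α (item deleted) = (5/4)·(1 − 6.28/9.02) = 0.38

Cronbach's α = 0.38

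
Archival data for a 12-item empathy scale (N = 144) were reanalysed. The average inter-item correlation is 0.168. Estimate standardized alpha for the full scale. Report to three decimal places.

Standardized α = k·r̄ / (1 + (k−1)·r̄) = 12 × 0.168 / (1 + 11 × 0.168)
  = 2.0160 / 2.8480 = 0.708

standardized alpha = 0.708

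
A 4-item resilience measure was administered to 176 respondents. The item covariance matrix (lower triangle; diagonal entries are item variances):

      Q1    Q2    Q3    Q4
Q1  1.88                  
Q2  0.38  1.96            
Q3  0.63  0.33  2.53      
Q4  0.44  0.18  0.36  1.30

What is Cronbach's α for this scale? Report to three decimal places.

Cronbach's α = 0.503

ΣVar(i) = 1.88 + 1.96 + 2.53 + 1.30 = 7.67
Sum of off-diagonal covariances = 2.32
σ²_T = 7.67 + 2 × 2.32 = 12.31
α = (k/(k−1))·(1 − ΣVar(i)/σ²_T) = (4/3)·(1 − 7.67/12.31) = 0.503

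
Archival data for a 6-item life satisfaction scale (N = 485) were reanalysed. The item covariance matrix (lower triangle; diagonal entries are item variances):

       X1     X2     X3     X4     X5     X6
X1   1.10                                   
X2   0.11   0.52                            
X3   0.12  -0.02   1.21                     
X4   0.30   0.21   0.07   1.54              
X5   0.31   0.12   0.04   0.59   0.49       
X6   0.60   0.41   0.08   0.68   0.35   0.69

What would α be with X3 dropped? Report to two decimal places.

Remaining items: X1, X2, X4, X5, X6 (k = 5).
sum of item variances = 1.10 + 0.52 + 1.54 + 0.49 + 0.69 = 4.34
σ²_total = 4.34 + 2 × 3.68 = 11.70
α (item deleted) = (5/4)·(1 − 4.34/11.70) = 0.79

α = 0.79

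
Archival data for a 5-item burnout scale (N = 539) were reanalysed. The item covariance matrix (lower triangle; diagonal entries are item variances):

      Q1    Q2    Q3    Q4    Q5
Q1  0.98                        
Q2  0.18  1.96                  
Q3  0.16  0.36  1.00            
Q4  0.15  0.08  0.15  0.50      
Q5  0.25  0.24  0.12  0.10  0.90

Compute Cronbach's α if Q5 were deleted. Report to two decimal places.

Remaining items: Q1, Q2, Q3, Q4 (k = 4).
ΣVar(i) = 0.98 + 1.96 + 1.00 + 0.50 = 4.44
total variance = 4.44 + 2 × 1.08 = 6.60
α (item deleted) = (4/3)·(1 − 4.44/6.60) = 0.44

Cronbach's α = 0.44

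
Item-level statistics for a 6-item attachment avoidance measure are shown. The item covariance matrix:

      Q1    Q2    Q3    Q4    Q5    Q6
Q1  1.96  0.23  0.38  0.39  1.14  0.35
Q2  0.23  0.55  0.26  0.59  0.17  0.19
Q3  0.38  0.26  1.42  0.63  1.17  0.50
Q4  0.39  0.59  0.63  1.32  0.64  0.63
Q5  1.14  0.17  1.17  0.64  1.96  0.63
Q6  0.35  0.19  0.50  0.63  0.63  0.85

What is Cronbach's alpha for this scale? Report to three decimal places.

α = 0.795

Σσ²ᵢ = 1.96 + 0.55 + 1.42 + 1.32 + 1.96 + 0.85 = 8.06
Sum of the distinct covariances = 7.90
σ²_T = 8.06 + 2 × 7.90 = 23.86
α = (k/(k−1))·(1 − Σσ²ᵢ/σ²_T) = (6/5)·(1 − 8.06/23.86) = 0.795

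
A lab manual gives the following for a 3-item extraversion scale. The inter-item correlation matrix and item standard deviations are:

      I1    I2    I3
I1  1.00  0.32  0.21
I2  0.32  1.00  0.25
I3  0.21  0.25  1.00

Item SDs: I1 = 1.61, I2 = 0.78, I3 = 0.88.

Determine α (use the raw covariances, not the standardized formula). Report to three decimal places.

α = 0.457

Σσ²ᵢ = 1.61² + 0.78² + 0.88² = 3.9749
Covariances σ_ij = r_ij · s_i · s_j:
  σ(I1,I2) = 0.32 × 1.61 × 0.78 = 0.4019
  σ(I1,I3) = 0.21 × 1.61 × 0.88 = 0.2975
  σ(I2,I3) = 0.25 × 0.78 × 0.88 = 0.1716
σ²_T = Σσ²ᵢ + 2·Σσ_ij = 3.9749 + 2 × 0.8710 = 5.7169
α = (3/2)·(1 − 3.9749/5.7169) = 0.457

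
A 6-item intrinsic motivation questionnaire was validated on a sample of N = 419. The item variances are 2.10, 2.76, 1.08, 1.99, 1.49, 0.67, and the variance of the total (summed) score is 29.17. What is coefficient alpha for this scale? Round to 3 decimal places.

coefficient alpha = 0.785

sum of item variances = 2.10 + 2.76 + 1.08 + 1.99 + 1.49 + 0.67 = 10.09
α = (k/(k−1))·(1 − sum of item variances/total variance) = (6/5)·(1 − 10.09/29.17) = 0.785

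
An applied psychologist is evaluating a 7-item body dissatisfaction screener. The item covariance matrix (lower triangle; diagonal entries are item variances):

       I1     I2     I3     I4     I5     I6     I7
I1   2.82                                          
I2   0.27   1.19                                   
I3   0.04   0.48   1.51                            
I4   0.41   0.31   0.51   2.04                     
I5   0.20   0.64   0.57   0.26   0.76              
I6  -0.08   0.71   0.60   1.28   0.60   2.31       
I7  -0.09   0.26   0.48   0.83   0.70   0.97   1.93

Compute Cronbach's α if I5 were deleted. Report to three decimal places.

α = 0.650

Remaining items: I1, I2, I3, I4, I6, I7 (k = 6).
ΣVar(i) = 2.82 + 1.19 + 1.51 + 2.04 + 2.31 + 1.93 = 11.80
total variance = 11.80 + 2 × 6.98 = 25.76
α (item deleted) = (6/5)·(1 − 11.80/25.76) = 0.650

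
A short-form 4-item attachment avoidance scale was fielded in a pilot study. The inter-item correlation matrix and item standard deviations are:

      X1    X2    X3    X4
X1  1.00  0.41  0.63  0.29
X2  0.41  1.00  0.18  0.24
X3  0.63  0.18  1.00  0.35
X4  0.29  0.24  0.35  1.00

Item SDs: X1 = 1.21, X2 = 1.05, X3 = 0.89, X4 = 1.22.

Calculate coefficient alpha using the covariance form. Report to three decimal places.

coefficient alpha = 0.675

Σσ²ᵢ = 1.21² + 1.05² + 0.89² + 1.22² = 4.8471
Covariances σ_ij = r_ij · s_i · s_j:
  σ(X1,X2) = 0.41 × 1.21 × 1.05 = 0.5209
  σ(X1,X3) = 0.63 × 1.21 × 0.89 = 0.6784
  σ(X1,X4) = 0.29 × 1.21 × 1.22 = 0.4281
  σ(X2,X3) = 0.18 × 1.05 × 0.89 = 0.1682
  σ(X2,X4) = 0.24 × 1.05 × 1.22 = 0.3074
  σ(X3,X4) = 0.35 × 0.89 × 1.22 = 0.3800
σ²_T = Σσ²ᵢ + 2·Σσ_ij = 4.8471 + 2 × 2.4830 = 9.8131
α = (4/3)·(1 − 4.8471/9.8131) = 0.675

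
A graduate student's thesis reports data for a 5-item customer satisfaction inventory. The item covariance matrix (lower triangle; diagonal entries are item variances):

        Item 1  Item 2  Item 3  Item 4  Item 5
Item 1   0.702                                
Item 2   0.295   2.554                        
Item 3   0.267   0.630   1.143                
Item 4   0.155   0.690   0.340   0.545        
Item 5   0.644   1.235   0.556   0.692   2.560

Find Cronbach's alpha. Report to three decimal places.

Σσ²ᵢ = 0.702 + 2.554 + 1.143 + 0.545 + 2.560 = 7.504
Σ_{i<j} σ_ij = 5.504
Var(T) = 7.504 + 2 × 5.504 = 18.512
α = (k/(k−1))·(1 − Σσ²ᵢ/Var(T)) = (5/4)·(1 − 7.504/18.512) = 0.743

Cronbach's alpha = 0.743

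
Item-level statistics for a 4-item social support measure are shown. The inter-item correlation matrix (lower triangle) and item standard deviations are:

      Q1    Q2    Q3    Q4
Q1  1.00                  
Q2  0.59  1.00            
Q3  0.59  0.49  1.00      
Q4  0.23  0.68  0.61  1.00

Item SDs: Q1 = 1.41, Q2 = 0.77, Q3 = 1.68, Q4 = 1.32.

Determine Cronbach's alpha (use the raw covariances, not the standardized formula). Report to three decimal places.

α = 0.787

Σσ²ᵢ = 1.41² + 0.77² + 1.68² + 1.32² = 7.1458
Covariances σ_ij = r_ij · s_i · s_j:
  σ(Q1,Q2) = 0.59 × 1.41 × 0.77 = 0.6406
  σ(Q1,Q3) = 0.59 × 1.41 × 1.68 = 1.3976
  σ(Q1,Q4) = 0.23 × 1.41 × 1.32 = 0.4281
  σ(Q2,Q3) = 0.49 × 0.77 × 1.68 = 0.6339
  σ(Q2,Q4) = 0.68 × 0.77 × 1.32 = 0.6912
  σ(Q3,Q4) = 0.61 × 1.68 × 1.32 = 1.3527
σ²_T = Σσ²ᵢ + 2·Σσ_ij = 7.1458 + 2 × 5.1441 = 17.4340
α = (4/3)·(1 − 7.1458/17.4340) = 0.787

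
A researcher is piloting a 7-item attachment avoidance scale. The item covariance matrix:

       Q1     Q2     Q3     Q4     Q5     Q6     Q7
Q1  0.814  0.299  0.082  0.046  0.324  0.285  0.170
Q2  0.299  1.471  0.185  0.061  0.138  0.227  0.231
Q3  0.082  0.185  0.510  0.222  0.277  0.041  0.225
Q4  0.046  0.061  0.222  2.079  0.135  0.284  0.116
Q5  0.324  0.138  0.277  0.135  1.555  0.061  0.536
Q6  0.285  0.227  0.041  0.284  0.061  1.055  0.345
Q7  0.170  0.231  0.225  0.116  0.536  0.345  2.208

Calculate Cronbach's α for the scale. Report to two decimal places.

ΣVar(i) = 0.814 + 1.471 + 0.510 + 2.079 + 1.555 + 1.055 + 2.208 = 9.692
Sum of the distinct covariances = 4.290
Var(T) = 9.692 + 2 × 4.290 = 18.272
α = (k/(k−1))·(1 − ΣVar(i)/Var(T)) = (7/6)·(1 − 9.692/18.272) = 0.55

Cronbach's α = 0.55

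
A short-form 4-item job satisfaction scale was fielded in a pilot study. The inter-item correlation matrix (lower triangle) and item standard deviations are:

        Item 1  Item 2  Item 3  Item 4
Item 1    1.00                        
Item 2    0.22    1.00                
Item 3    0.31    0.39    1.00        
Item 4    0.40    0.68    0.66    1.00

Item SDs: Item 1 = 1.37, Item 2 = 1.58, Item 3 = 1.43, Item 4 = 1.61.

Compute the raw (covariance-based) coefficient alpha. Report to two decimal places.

α = 0.77

Σσ²ᵢ = 1.37² + 1.58² + 1.43² + 1.61² = 9.0103
Covariances σ_ij = r_ij · s_i · s_j:
  σ(Item 1,Item 2) = 0.22 × 1.37 × 1.58 = 0.4762
  σ(Item 1,Item 3) = 0.31 × 1.37 × 1.43 = 0.6073
  σ(Item 1,Item 4) = 0.40 × 1.37 × 1.61 = 0.8823
  σ(Item 2,Item 3) = 0.39 × 1.58 × 1.43 = 0.8812
  σ(Item 2,Item 4) = 0.68 × 1.58 × 1.61 = 1.7298
  σ(Item 3,Item 4) = 0.66 × 1.43 × 1.61 = 1.5195
σ²_T = Σσ²ᵢ + 2·Σσ_ij = 9.0103 + 2 × 6.0963 = 21.2029
α = (4/3)·(1 − 9.0103/21.2029) = 0.77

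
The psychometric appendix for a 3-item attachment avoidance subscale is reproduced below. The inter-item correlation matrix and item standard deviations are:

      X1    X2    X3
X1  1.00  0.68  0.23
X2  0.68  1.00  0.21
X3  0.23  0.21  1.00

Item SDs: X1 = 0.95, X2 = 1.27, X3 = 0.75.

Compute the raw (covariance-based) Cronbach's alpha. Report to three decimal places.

α = 0.652

Σσ²ᵢ = 0.95² + 1.27² + 0.75² = 3.0779
Covariances σ_ij = r_ij · s_i · s_j:
  σ(X1,X2) = 0.68 × 0.95 × 1.27 = 0.8204
  σ(X1,X3) = 0.23 × 0.95 × 0.75 = 0.1639
  σ(X2,X3) = 0.21 × 1.27 × 0.75 = 0.2000
σ²_T = Σσ²ᵢ + 2·Σσ_ij = 3.0779 + 2 × 1.1843 = 5.4465
α = (3/2)·(1 − 3.0779/5.4465) = 0.652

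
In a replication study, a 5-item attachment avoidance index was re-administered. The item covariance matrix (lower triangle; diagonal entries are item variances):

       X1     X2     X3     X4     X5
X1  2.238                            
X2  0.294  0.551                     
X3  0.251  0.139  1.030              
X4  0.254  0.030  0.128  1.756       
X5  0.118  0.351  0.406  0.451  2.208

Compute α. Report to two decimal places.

Σσᵢ² = 2.238 + 0.551 + 1.030 + 1.756 + 2.208 = 7.783
Sum of off-diagonal covariances = 2.422
σ²_total = 7.783 + 2 × 2.422 = 12.627
α = (k/(k−1))·(1 − Σσᵢ²/σ²_total) = (5/4)·(1 − 7.783/12.627) = 0.48

α = 0.48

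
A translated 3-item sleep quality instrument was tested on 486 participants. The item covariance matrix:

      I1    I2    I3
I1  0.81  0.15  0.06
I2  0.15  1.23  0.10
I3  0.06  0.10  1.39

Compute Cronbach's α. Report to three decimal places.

Cronbach's α = 0.230

sum of item variances = 0.81 + 1.23 + 1.39 = 3.43
Σ_{i<j} σ_ij = 0.31
Var(T) = 3.43 + 2 × 0.31 = 4.05
α = (k/(k−1))·(1 − sum of item variances/Var(T)) = (3/2)·(1 − 3.43/4.05) = 0.230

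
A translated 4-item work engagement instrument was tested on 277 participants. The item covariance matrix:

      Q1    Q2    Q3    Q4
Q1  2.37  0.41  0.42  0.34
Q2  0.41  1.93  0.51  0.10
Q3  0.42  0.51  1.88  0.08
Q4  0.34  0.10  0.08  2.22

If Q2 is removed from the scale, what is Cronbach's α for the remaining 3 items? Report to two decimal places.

Cronbach's α = 0.31

Remaining items: Q1, Q3, Q4 (k = 3).
Σσ²ᵢ = 2.37 + 1.88 + 2.22 = 6.47
σ²_T = 6.47 + 2 × 0.84 = 8.15
α (item deleted) = (3/2)·(1 − 6.47/8.15) = 0.31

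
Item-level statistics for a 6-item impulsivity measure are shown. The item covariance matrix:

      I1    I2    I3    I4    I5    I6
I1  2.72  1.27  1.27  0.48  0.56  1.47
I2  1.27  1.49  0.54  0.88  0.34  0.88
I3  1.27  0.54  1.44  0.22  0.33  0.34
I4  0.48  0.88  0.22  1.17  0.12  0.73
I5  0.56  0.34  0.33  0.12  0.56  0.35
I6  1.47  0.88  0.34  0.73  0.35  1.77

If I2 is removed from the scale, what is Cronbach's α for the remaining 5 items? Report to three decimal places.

Remaining items: I1, I3, I4, I5, I6 (k = 5).
Σσᵢ² = 2.72 + 1.44 + 1.17 + 0.56 + 1.77 = 7.66
Var(T) = 7.66 + 2 × 5.87 = 19.40
α (item deleted) = (5/4)·(1 − 7.66/19.40) = 0.756

α = 0.756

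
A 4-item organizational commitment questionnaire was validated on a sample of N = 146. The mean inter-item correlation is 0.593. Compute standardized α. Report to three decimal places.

α = 0.854

Standardized α = k·r̄ / (1 + (k−1)·r̄) = 4 × 0.593 / (1 + 3 × 0.593)
  = 2.3720 / 2.7790 = 0.854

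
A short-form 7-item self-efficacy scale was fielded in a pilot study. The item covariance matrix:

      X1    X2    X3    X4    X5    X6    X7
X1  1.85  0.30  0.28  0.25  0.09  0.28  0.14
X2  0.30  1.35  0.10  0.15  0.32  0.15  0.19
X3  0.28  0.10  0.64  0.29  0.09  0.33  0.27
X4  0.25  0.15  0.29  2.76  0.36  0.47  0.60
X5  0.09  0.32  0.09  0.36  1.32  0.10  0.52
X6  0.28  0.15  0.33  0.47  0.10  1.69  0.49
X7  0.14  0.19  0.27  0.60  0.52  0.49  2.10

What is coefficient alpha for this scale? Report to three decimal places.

α = 0.579

Σσᵢ² = 1.85 + 1.35 + 0.64 + 2.76 + 1.32 + 1.69 + 2.10 = 11.71
Sum of the distinct covariances = 5.77
total variance = 11.71 + 2 × 5.77 = 23.25
α = (k/(k−1))·(1 − Σσᵢ²/total variance) = (7/6)·(1 − 11.71/23.25) = 0.579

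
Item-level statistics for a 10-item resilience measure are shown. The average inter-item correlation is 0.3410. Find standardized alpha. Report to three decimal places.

α = 0.838

Standardized α = k·r̄ / (1 + (k−1)·r̄) = 10 × 0.3410 / (1 + 9 × 0.3410)
  = 3.4100 / 4.0690 = 0.838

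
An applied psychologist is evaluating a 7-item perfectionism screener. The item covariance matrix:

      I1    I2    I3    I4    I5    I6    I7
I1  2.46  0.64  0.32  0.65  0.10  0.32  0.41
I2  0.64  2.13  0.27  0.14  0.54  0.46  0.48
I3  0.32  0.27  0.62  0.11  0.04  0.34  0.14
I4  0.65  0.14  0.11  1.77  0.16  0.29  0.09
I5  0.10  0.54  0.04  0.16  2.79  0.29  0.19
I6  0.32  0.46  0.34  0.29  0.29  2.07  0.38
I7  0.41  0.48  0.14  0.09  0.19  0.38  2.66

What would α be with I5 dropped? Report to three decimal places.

Remaining items: I1, I2, I3, I4, I6, I7 (k = 6).
Σσᵢ² = 2.46 + 2.13 + 0.62 + 1.77 + 2.07 + 2.66 = 11.71
total variance = 11.71 + 2 × 5.04 = 21.79
α (item deleted) = (6/5)·(1 − 11.71/21.79) = 0.555

α = 0.555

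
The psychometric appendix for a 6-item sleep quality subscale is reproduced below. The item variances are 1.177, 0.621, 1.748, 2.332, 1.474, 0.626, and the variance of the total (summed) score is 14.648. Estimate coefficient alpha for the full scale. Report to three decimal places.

sum of item variances = 1.177 + 0.621 + 1.748 + 2.332 + 1.474 + 0.626 = 7.978
α = (k/(k−1))·(1 − sum of item variances/Var(T)) = (6/5)·(1 − 7.978/14.648) = 0.546

coefficient alpha = 0.546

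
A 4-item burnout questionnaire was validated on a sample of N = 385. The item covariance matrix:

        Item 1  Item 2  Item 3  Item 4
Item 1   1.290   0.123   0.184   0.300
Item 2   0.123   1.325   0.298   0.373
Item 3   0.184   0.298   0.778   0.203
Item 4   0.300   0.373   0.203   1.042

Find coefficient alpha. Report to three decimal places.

coefficient alpha = 0.534

Σσ²ᵢ = 1.290 + 1.325 + 0.778 + 1.042 = 4.435
Sum of the distinct covariances = 1.481
total variance = 4.435 + 2 × 1.481 = 7.397
α = (k/(k−1))·(1 − Σσ²ᵢ/total variance) = (4/3)·(1 − 4.435/7.397) = 0.534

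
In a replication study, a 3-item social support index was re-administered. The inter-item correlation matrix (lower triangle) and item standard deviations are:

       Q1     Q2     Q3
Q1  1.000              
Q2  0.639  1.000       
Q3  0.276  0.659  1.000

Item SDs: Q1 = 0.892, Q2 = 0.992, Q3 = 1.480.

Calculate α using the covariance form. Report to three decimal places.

Σσ²ᵢ = 0.892² + 0.992² + 1.480² = 3.9701
Covariances σ_ij = r_ij · s_i · s_j:
  σ(Q1,Q2) = 0.639 × 0.892 × 0.992 = 0.5654
  σ(Q1,Q3) = 0.276 × 0.892 × 1.480 = 0.3644
  σ(Q2,Q3) = 0.659 × 0.992 × 1.480 = 0.9675
σ²_T = Σσ²ᵢ + 2·Σσ_ij = 3.9701 + 2 × 1.8973 = 7.7647
α = (3/2)·(1 − 3.9701/7.7647) = 0.733

α = 0.733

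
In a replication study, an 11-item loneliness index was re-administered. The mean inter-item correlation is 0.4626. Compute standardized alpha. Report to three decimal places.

Standardized α = k·r̄ / (1 + (k−1)·r̄) = 11 × 0.4626 / (1 + 10 × 0.4626)
  = 5.0886 / 5.6260 = 0.904

standardized alpha = 0.904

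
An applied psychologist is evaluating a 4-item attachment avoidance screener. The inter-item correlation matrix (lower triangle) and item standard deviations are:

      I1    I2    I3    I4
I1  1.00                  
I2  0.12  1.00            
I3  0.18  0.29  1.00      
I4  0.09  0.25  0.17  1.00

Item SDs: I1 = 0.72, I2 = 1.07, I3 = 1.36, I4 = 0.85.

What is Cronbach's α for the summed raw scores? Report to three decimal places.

α = 0.474

Σσ²ᵢ = 0.72² + 1.07² + 1.36² + 0.85² = 4.2354
Covariances σ_ij = r_ij · s_i · s_j:
  σ(I1,I2) = 0.12 × 0.72 × 1.07 = 0.0924
  σ(I1,I3) = 0.18 × 0.72 × 1.36 = 0.1763
  σ(I1,I4) = 0.09 × 0.72 × 0.85 = 0.0551
  σ(I2,I3) = 0.29 × 1.07 × 1.36 = 0.4220
  σ(I2,I4) = 0.25 × 1.07 × 0.85 = 0.2274
  σ(I3,I4) = 0.17 × 1.36 × 0.85 = 0.1965
σ²_T = Σσ²ᵢ + 2·Σσ_ij = 4.2354 + 2 × 1.1697 = 6.5748
α = (4/3)·(1 − 4.2354/6.5748) = 0.474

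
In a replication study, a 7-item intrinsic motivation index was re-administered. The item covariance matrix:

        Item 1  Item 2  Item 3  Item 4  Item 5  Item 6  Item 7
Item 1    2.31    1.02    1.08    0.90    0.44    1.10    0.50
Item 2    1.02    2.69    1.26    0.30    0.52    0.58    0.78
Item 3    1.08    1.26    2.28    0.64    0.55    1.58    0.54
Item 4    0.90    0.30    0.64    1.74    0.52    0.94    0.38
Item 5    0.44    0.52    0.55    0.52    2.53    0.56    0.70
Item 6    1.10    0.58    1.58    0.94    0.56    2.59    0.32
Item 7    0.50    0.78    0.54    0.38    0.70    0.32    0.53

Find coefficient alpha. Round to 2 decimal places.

α = 0.79

ΣVar(i) = 2.31 + 2.69 + 2.28 + 1.74 + 2.53 + 2.59 + 0.53 = 14.67
Sum of the distinct covariances = 15.21
total variance = 14.67 + 2 × 15.21 = 45.09
α = (k/(k−1))·(1 − ΣVar(i)/total variance) = (7/6)·(1 − 14.67/45.09) = 0.79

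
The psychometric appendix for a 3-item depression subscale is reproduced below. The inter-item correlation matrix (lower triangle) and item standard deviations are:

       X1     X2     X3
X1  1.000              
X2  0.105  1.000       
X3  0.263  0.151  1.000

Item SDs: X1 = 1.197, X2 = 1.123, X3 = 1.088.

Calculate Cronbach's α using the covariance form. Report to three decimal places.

Cronbach's α = 0.384

Σσ²ᵢ = 1.197² + 1.123² + 1.088² = 3.8777
Covariances σ_ij = r_ij · s_i · s_j:
  σ(X1,X2) = 0.105 × 1.197 × 1.123 = 0.1411
  σ(X1,X3) = 0.263 × 1.197 × 1.088 = 0.3425
  σ(X2,X3) = 0.151 × 1.123 × 1.088 = 0.1845
σ²_T = Σσ²ᵢ + 2·Σσ_ij = 3.8777 + 2 × 0.6681 = 5.2139
α = (3/2)·(1 − 3.8777/5.2139) = 0.384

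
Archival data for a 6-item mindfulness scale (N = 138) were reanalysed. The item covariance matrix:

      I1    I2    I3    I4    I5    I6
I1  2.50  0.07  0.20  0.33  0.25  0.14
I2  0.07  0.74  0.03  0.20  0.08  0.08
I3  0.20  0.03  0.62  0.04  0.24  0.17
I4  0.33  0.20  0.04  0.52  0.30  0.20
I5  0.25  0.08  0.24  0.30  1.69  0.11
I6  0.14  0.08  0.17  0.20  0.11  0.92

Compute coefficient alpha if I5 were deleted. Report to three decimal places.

coefficient alpha = 0.444

Remaining items: I1, I2, I3, I4, I6 (k = 5).
Σσᵢ² = 2.50 + 0.74 + 0.62 + 0.52 + 0.92 = 5.30
Var(T) = 5.30 + 2 × 1.46 = 8.22
α (item deleted) = (5/4)·(1 − 5.30/8.22) = 0.444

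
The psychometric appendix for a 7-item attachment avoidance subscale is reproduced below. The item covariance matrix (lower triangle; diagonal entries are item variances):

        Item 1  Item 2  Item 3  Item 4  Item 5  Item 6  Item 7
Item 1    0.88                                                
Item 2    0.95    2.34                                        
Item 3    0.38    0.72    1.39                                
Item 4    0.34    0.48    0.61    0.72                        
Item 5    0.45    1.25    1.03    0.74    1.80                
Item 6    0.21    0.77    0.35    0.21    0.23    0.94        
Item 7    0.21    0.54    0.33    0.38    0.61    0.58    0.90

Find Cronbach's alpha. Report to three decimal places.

sum of item variances = 0.88 + 2.34 + 1.39 + 0.72 + 1.80 + 0.94 + 0.90 = 8.97
Σ_{i<j} σ_ij = 11.37
total variance = 8.97 + 2 × 11.37 = 31.71
α = (k/(k−1))·(1 − sum of item variances/total variance) = (7/6)·(1 − 8.97/31.71) = 0.837

Cronbach's alpha = 0.837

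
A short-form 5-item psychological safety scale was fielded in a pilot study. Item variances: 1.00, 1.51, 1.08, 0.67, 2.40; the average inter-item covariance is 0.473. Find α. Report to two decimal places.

ΣVar(i) = 1.00 + 1.51 + 1.08 + 0.67 + 2.40 = 6.66
Sum of the 10 distinct covariances = 10 × 0.473 = 4.730
total variance = ΣVar(i) + 2·Σcov = 6.66 + 2 × 4.730 = 16.120
α = (5/4)·(1 − 6.66/16.120) = 0.73

α = 0.73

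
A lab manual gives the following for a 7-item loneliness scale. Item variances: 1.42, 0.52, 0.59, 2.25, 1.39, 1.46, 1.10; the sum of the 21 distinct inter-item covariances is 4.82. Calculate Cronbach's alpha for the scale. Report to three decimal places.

sum of item variances = 1.42 + 0.52 + 0.59 + 2.25 + 1.39 + 1.46 + 1.10 = 8.73
Sum of distinct covariances = 4.82
total variance = sum of item variances + 2·Σcov = 8.73 + 2 × 4.82 = 18.37
α = (7/6)·(1 − 8.73/18.37) = 0.612

Cronbach's alpha = 0.612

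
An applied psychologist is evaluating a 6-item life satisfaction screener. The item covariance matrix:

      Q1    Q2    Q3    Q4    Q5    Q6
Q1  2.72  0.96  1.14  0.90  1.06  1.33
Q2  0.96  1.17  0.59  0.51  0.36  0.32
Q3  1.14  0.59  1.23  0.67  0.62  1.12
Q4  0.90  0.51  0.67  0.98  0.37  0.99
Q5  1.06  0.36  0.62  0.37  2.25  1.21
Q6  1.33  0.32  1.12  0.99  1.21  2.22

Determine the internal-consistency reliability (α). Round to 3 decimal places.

α = 0.836

ΣVar(i) = 2.72 + 1.17 + 1.23 + 0.98 + 2.25 + 2.22 = 10.57
Sum of the distinct covariances = 12.15
total variance = 10.57 + 2 × 12.15 = 34.87
α = (k/(k−1))·(1 − ΣVar(i)/total variance) = (6/5)·(1 − 10.57/34.87) = 0.836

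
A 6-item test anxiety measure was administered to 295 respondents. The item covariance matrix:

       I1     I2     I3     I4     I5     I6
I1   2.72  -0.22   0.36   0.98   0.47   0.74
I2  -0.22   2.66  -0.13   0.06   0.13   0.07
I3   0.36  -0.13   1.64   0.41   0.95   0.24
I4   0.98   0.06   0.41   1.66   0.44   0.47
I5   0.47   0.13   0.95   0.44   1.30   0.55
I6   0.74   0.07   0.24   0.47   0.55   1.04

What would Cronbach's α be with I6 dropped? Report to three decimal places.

α = 0.511

Remaining items: I1, I2, I3, I4, I5 (k = 5).
Σσ²ᵢ = 2.72 + 2.66 + 1.64 + 1.66 + 1.30 = 9.98
total variance = 9.98 + 2 × 3.45 = 16.88
α (item deleted) = (5/4)·(1 − 9.98/16.88) = 0.511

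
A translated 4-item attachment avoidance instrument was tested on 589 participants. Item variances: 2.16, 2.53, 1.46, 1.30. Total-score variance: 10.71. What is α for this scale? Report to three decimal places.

α = 0.406

sum of item variances = 2.16 + 2.53 + 1.46 + 1.30 = 7.45
α = (k/(k−1))·(1 − sum of item variances/σ²_total) = (4/3)·(1 − 7.45/10.71) = 0.406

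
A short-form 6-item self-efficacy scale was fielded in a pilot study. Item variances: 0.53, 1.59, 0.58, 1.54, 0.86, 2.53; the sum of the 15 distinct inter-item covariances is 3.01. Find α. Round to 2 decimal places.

sum of item variances = 0.53 + 1.59 + 0.58 + 1.54 + 0.86 + 2.53 = 7.63
Sum of distinct covariances = 3.01
Var(T) = sum of item variances + 2·Σcov = 7.63 + 2 × 3.01 = 13.65
α = (6/5)·(1 − 7.63/13.65) = 0.53

α = 0.53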